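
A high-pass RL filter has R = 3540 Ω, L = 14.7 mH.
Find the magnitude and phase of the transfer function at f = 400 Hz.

Step 1 — Angular frequency: ω = 2π·400 = 2513 rad/s.
Step 2 — Transfer function: H(jω) = jωL/(R + jωL).
Step 3 — Numerator jωL = j·36.95; denominator R + jωL = 3540 + j36.95.
Step 4 — H = 0.0001089 + j0.01044.
Step 5 — Magnitude: |H| = 0.01044 (-39.6 dB); phase: φ = 89.4°.

|H| = 0.01044 (-39.6 dB), φ = 89.4°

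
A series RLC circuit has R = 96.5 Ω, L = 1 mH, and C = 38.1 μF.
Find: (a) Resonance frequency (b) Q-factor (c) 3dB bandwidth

Step 1 — Resonance condition Im(Z)=0 gives ω₀ = 1/√(LC).
Step 2 — ω₀ = 1/√(0.001·3.81e-05) = 5123 rad/s.
Step 3 — f₀ = ω₀/(2π) = 815.4 Hz.
Step 4 — Series Q: Q = ω₀L/R = 5123·0.001/96.5 = 0.05309.
Step 5 — 3dB bandwidth: Δω = ω₀/Q = 9.65e+04 rad/s; BW = Δω/(2π) = 1.536e+04 Hz.

(a) f₀ = 815.4 Hz  (b) Q = 0.05309  (c) BW = 1.536e+04 Hz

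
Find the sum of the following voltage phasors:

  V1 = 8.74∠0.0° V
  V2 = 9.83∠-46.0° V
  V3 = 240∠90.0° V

Step 1 — Convert each phasor to rectangular form:
  V1 = 8.74·(cos(0.0°) + j·sin(0.0°)) = 8.74 V
  V2 = 9.83·(cos(-46.0°) + j·sin(-46.0°)) = 6.828 - j7.071 V
  V3 = 240·(cos(90.0°) + j·sin(90.0°)) = 0 + j240 V
Step 2 — Sum components: V_total = 15.57 + j232.9 V.
Step 3 — Convert to polar: |V_total| = 233.4 V, ∠V_total = 86.2°.

V_total = 233.4∠86.2° V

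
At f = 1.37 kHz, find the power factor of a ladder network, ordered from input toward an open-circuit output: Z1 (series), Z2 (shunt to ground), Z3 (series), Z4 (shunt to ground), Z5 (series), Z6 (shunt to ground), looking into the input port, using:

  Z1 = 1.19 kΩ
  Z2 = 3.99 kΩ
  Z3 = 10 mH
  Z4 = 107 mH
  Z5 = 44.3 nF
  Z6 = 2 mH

Step 1 — Angular frequency: ω = 2π·f = 2π·1370 = 8608 rad/s.
Step 2 — Component impedances:
  Z1: Z = R = 1190 Ω
  Z2: Z = R = 3990 Ω
  Z3: Z = jωL = j·8608·0.01 = 0 + j86.08 Ω
  Z4: Z = jωL = j·8608·0.107 = 0 + j921.1 Ω
  Z5: Z = 1/(jωC) = -j/(ω·C) = 0 - j2622 Ω
  Z6: Z = jωL = j·8608·0.002 = 0 + j17.22 Ω
Step 3 — Ladder network (open output): work backward from the far end, alternating series and parallel combinations. Z_in = 1690 + j1321 Ω = 2146∠38.0° Ω.
Step 4 — Power factor: PF = cos(φ) = Re(Z)/|Z| = 1690.4/2145.6 = 0.7878.
Step 5 — Type: Im(Z) = 1321 ⇒ lagging (phase φ = 38.0°).

PF = 0.7878 (lagging, φ = 38.0°)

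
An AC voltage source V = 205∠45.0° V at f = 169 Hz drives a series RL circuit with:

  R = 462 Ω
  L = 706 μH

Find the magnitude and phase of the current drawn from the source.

Step 1 — Angular frequency: ω = 2π·f = 2π·169 = 1062 rad/s.
Step 2 — Component impedances:
  R: Z = R = 462 Ω
  L: Z = jωL = j·1062·0.000706 = 0 + j0.7497 Ω
Step 3 — Series combination: Z_total = R + L = 462 + j0.7497 Ω = 462∠0.1° Ω.
Step 4 — Source phasor: V = 205∠45.0° V = 145 + j145 V.
Step 5 — Ohm's law: I = V / Z_total = (145 + j145) / (462 + j0.7497) = 0.3143 + j0.3132 A.
Step 6 — Convert to polar: |I| = 0.4437 A, ∠I = 44.9°.

I = 0.4437∠44.9° A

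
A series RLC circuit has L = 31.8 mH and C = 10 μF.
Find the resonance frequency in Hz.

Step 1 — Resonance condition Im(Z)=0 gives ω₀ = 1/√(LC).
Step 2 — ω₀ = 1/√(0.0318·1e-05) = 1773 rad/s.
Step 3 — f₀ = ω₀/(2π) = 282.2 Hz.

f₀ = 282.2 Hz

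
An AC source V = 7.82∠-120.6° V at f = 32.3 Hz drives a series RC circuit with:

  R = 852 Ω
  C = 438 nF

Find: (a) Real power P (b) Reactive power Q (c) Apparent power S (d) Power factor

Step 1 — Angular frequency: ω = 2π·f = 2π·32.3 = 202.9 rad/s.
Step 2 — Component impedances:
  R: Z = R = 852 Ω
  C: Z = 1/(jωC) = -j/(ω·C) = 0 - j1.125e+04 Ω
Step 3 — Series combination: Z_total = R + C = 852 - j1.125e+04 Ω = 1.128e+04∠-85.7° Ω.
Step 4 — Source phasor: V = 7.82∠-120.6° V = -3.981 - j6.731 V.
Step 5 — Current: I = V / Z = 0.0005683 - j0.0003969 A = 0.0006931∠-34.9° A.
Step 6 — Complex power: S = V·I* = 0.0004093 - j0.005405 VA.
Step 7 — Real power: P = Re(S) = 0.0004093 W.
Step 8 — Reactive power: Q = Im(S) = -0.005405 VAR.
Step 9 — Apparent power: |S| = 0.00542 VA.
Step 10 — Power factor: PF = P/|S| = 0.07552 (leading).

(a) P = 0.0004093 W  (b) Q = -0.005405 VAR  (c) S = 0.00542 VA  (d) PF = 0.07552 (leading)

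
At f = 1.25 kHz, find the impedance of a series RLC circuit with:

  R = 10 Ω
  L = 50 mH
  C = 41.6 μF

Step 1 — Angular frequency: ω = 2π·f = 2π·1250 = 7854 rad/s.
Step 2 — Component impedances:
  R: Z = R = 10 Ω
  L: Z = jωL = j·7854·0.05 = 0 + j392.7 Ω
  C: Z = 1/(jωC) = -j/(ω·C) = 0 - j3.061 Ω
Step 3 — Series combination: Z_total = R + L + C = 10 + j389.6 Ω = 389.8∠88.5° Ω.

Z = 10 + j389.6 Ω = 389.8∠88.5° Ω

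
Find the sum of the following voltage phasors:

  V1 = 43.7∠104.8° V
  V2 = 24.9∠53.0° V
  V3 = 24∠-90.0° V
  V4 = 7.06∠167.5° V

Step 1 — Convert each phasor to rectangular form:
  V1 = 43.7·(cos(104.8°) + j·sin(104.8°)) = -11.16 + j42.25 V
  V2 = 24.9·(cos(53.0°) + j·sin(53.0°)) = 14.99 + j19.89 V
  V3 = 24·(cos(-90.0°) + j·sin(-90.0°)) = 0 - j24 V
  V4 = 7.06·(cos(167.5°) + j·sin(167.5°)) = -6.893 + j1.528 V
Step 2 — Sum components: V_total = -3.07 + j39.66 V.
Step 3 — Convert to polar: |V_total| = 39.78 V, ∠V_total = 94.4°.

V_total = 39.78∠94.4° V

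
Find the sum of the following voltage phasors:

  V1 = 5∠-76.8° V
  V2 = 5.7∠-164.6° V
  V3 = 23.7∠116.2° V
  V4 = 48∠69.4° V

Step 1 — Convert each phasor to rectangular form:
  V1 = 5·(cos(-76.8°) + j·sin(-76.8°)) = 1.142 - j4.868 V
  V2 = 5.7·(cos(-164.6°) + j·sin(-164.6°)) = -5.495 - j1.514 V
  V3 = 23.7·(cos(116.2°) + j·sin(116.2°)) = -10.46 + j21.27 V
  V4 = 48·(cos(69.4°) + j·sin(69.4°)) = 16.89 + j44.93 V
Step 2 — Sum components: V_total = 2.071 + j59.81 V.
Step 3 — Convert to polar: |V_total| = 59.85 V, ∠V_total = 88.0°.

V_total = 59.85∠88.0° V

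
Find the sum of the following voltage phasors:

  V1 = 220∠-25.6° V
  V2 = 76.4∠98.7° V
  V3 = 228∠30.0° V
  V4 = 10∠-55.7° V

Step 1 — Convert each phasor to rectangular form:
  V1 = 220·(cos(-25.6°) + j·sin(-25.6°)) = 198.4 - j95.06 V
  V2 = 76.4·(cos(98.7°) + j·sin(98.7°)) = -11.56 + j75.52 V
  V3 = 228·(cos(30.0°) + j·sin(30.0°)) = 197.5 + j114 V
  V4 = 10·(cos(-55.7°) + j·sin(-55.7°)) = 5.635 - j8.261 V
Step 2 — Sum components: V_total = 389.9 + j86.2 V.
Step 3 — Convert to polar: |V_total| = 399.4 V, ∠V_total = 12.5°.

V_total = 399.4∠12.5° V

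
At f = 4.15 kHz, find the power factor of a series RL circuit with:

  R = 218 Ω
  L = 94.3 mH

Step 1 — Angular frequency: ω = 2π·f = 2π·4150 = 2.608e+04 rad/s.
Step 2 — Component impedances:
  R: Z = R = 218 Ω
  L: Z = jωL = j·2.608e+04·0.0943 = 0 + j2459 Ω
Step 3 — Series combination: Z_total = R + L = 218 + j2459 Ω = 2469∠84.9° Ω.
Step 4 — Power factor: PF = cos(φ) = Re(Z)/|Z| = 218/2468.5 = 0.08831.
Step 5 — Type: Im(Z) = 2459 ⇒ lagging (phase φ = 84.9°).

PF = 0.08831 (lagging, φ = 84.9°)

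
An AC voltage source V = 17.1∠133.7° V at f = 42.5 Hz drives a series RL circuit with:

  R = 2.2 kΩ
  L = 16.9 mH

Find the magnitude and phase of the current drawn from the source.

Step 1 — Angular frequency: ω = 2π·f = 2π·42.5 = 267 rad/s.
Step 2 — Component impedances:
  R: Z = R = 2200 Ω
  L: Z = jωL = j·267·0.0169 = 0 + j4.513 Ω
Step 3 — Series combination: Z_total = R + L = 2200 + j4.513 Ω = 2200∠0.1° Ω.
Step 4 — Source phasor: V = 17.1∠133.7° V = -11.81 + j12.36 V.
Step 5 — Ohm's law: I = V / Z_total = (-11.81 + j12.36) / (2200 + j4.513) = -0.005358 + j0.00563 A.
Step 6 — Convert to polar: |I| = 0.007773 A, ∠I = 133.6°.

I = 0.007773∠133.6° A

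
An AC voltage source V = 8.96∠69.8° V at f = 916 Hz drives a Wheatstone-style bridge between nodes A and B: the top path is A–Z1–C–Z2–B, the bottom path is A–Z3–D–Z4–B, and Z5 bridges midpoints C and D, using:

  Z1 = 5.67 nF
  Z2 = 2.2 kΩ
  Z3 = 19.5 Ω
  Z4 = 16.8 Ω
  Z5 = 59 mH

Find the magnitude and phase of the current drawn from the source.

Step 1 — Angular frequency: ω = 2π·f = 2π·916 = 5755 rad/s.
Step 2 — Component impedances:
  Z1: Z = 1/(jωC) = -j/(ω·C) = 0 - j3.064e+04 Ω
  Z2: Z = R = 2200 Ω
  Z3: Z = R = 19.5 Ω
  Z4: Z = R = 16.8 Ω
  Z5: Z = jωL = j·5755·0.059 = 0 + j339.6 Ω
Step 3 — Bridge requires nodal analysis (the Z5 bridge couples midpoints C and D, so the two paths cannot be reduced to a simple series/parallel combination). Setting node B to ground and injecting 1 A at node A, the 3-node admittance system at A, C, D solves to V_A = Z_AB = 36.18 + j0.006211 Ω = 36.18∠0.0° Ω.
Step 4 — Source phasor: V = 8.96∠69.8° V = 3.094 + j8.409 V.
Step 5 — Ohm's law: I = V / Z_total = (3.094 + j8.409) / (36.18 + j0.006211) = 0.08556 + j0.2324 A.
Step 6 — Convert to polar: |I| = 0.2477 A, ∠I = 69.8°.

I = 0.2477∠69.8° A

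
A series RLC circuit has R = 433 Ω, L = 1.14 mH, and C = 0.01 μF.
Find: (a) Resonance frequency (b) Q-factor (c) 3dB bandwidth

Step 1 — Resonance: ω₀ = 1/√(LC) = 1/√(0.00114·1e-08) = 2.962e+05 rad/s.
Step 2 — f₀ = ω₀/(2π) = 4.714e+04 Hz.
Step 3 — Series Q: Q = ω₀L/R = 2.962e+05·0.00114/433 = 0.7798.
Step 4 — Bandwidth: Δω = ω₀/Q = 3.798e+05 rad/s; BW = Δω/(2π) = 6.045e+04 Hz.

(a) f₀ = 4.714e+04 Hz  (b) Q = 0.7798  (c) BW = 6.045e+04 Hz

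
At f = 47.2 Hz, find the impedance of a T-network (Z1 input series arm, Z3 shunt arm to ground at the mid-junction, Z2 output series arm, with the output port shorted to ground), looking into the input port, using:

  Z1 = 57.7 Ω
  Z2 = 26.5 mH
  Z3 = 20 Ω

Step 1 — Angular frequency: ω = 2π·f = 2π·47.2 = 296.6 rad/s.
Step 2 — Component impedances:
  Z1: Z = R = 57.7 Ω
  Z2: Z = jωL = j·296.6·0.0265 = 0 + j7.859 Ω
  Z3: Z = R = 20 Ω
Step 3 — With the output port shorted to ground, the output series arm Z2 runs from the junction to ground; the shunt arm Z3 also runs from the junction to ground. They appear in parallel: Z3 || Z2 = 2.675 + j6.808 Ω.
Step 4 — Series with input arm Z1: Z_in = Z1 + (Z3 || Z2) = 60.38 + j6.808 Ω = 60.76∠6.4° Ω.

Z = 60.38 + j6.808 Ω = 60.76∠6.4° Ω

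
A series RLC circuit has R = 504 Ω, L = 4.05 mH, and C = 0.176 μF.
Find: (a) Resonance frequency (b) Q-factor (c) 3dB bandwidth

Step 1 — Resonance: ω₀ = 1/√(LC) = 1/√(0.00405·1.76e-07) = 3.746e+04 rad/s.
Step 2 — f₀ = ω₀/(2π) = 5961 Hz.
Step 3 — Series Q: Q = ω₀L/R = 3.746e+04·0.00405/504 = 0.301.
Step 4 — Bandwidth: Δω = ω₀/Q = 1.244e+05 rad/s; BW = Δω/(2π) = 1.981e+04 Hz.

(a) f₀ = 5961 Hz  (b) Q = 0.301  (c) BW = 1.981e+04 Hz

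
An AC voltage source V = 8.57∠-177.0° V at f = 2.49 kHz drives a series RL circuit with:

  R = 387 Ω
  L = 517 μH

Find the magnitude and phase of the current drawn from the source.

Step 1 — Angular frequency: ω = 2π·f = 2π·2490 = 1.565e+04 rad/s.
Step 2 — Component impedances:
  R: Z = R = 387 Ω
  L: Z = jωL = j·1.565e+04·0.000517 = 0 + j8.089 Ω
Step 3 — Series combination: Z_total = R + L = 387 + j8.089 Ω = 387.1∠1.2° Ω.
Step 4 — Source phasor: V = 8.57∠-177.0° V = -8.558 - j0.4485 V.
Step 5 — Ohm's law: I = V / Z_total = (-8.558 - j0.4485) / (387 + j8.089) = -0.02213 - j0.0006965 A.
Step 6 — Convert to polar: |I| = 0.02214 A, ∠I = -178.2°.

I = 0.02214∠-178.2° A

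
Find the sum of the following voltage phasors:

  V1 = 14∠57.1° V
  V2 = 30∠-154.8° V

Step 1 — Convert each phasor to rectangular form:
  V1 = 14·(cos(57.1°) + j·sin(57.1°)) = 7.604 + j11.75 V
  V2 = 30·(cos(-154.8°) + j·sin(-154.8°)) = -27.14 - j12.77 V
Step 2 — Sum components: V_total = -19.54 - j1.019 V.
Step 3 — Convert to polar: |V_total| = 19.57 V, ∠V_total = -177.0°.

V_total = 19.57∠-177.0° V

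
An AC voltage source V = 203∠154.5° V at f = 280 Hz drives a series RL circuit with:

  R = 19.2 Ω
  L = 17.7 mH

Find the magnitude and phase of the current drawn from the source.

Step 1 — Angular frequency: ω = 2π·f = 2π·280 = 1759 rad/s.
Step 2 — Component impedances:
  R: Z = R = 19.2 Ω
  L: Z = jωL = j·1759·0.0177 = 0 + j31.14 Ω
Step 3 — Series combination: Z_total = R + L = 19.2 + j31.14 Ω = 36.58∠58.3° Ω.
Step 4 — Source phasor: V = 203∠154.5° V = -183.2 + j87.39 V.
Step 5 — Ohm's law: I = V / Z_total = (-183.2 + j87.39) / (19.2 + j31.14) = -0.5952 + j5.517 A.
Step 6 — Convert to polar: |I| = 5.549 A, ∠I = 96.2°.

I = 5.549∠96.2° A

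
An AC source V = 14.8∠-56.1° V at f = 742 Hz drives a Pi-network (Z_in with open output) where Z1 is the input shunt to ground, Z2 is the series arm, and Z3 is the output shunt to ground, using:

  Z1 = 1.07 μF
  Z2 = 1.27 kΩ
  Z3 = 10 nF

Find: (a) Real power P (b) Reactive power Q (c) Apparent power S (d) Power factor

Step 1 — Angular frequency: ω = 2π·f = 2π·742 = 4662 rad/s.
Step 2 — Component impedances:
  Z1: Z = 1/(jωC) = -j/(ω·C) = 0 - j200.5 Ω
  Z2: Z = R = 1270 Ω
  Z3: Z = 1/(jωC) = -j/(ω·C) = 0 - j2.145e+04 Ω
Step 3 — With open output, the series arm Z2 and the output shunt Z3 appear in series to ground: Z2 + Z3 = 1270 - j2.145e+04 Ω.
Step 4 — Parallel with input shunt Z1: Z_in = Z1 || (Z2 + Z3) = 0.1085 - j198.6 Ω = 198.6∠-90.0° Ω.
Step 5 — Source phasor: V = 14.8∠-56.1° V = 8.255 - j12.28 V.
Step 6 — Current: I = V / Z = 0.06187 + j0.04153 A = 0.07452∠33.9° A.
Step 7 — Complex power: S = V·I* = 0.0006025 - j1.103 VA.
Step 8 — Real power: P = Re(S) = 0.0006025 W.
Step 9 — Reactive power: Q = Im(S) = -1.103 VAR.
Step 10 — Apparent power: |S| = 1.103 VA.
Step 11 — Power factor: PF = P/|S| = 0.0005463 (leading).

(a) P = 0.0006025 W  (b) Q = -1.103 VAR  (c) S = 1.103 VA  (d) PF = 0.0005463 (leading)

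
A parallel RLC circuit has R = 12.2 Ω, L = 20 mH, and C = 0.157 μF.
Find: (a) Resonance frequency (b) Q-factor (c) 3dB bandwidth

Step 1 — Resonance: ω₀ = 1/√(LC) = 1/√(0.02·1.57e-07) = 1.785e+04 rad/s.
Step 2 — f₀ = ω₀/(2π) = 2840 Hz.
Step 3 — Parallel Q: Q = R/(ω₀L) = 12.2/(1.785e+04·0.02) = 0.03418.
Step 4 — Bandwidth: Δω = ω₀/Q = 5.221e+05 rad/s; BW = Δω/(2π) = 8.309e+04 Hz.

(a) f₀ = 2840 Hz  (b) Q = 0.03418  (c) BW = 8.309e+04 Hz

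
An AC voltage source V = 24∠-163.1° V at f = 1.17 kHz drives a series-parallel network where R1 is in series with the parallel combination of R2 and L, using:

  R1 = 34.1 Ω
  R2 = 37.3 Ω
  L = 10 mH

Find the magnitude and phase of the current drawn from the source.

Step 1 — Angular frequency: ω = 2π·f = 2π·1170 = 7351 rad/s.
Step 2 — Component impedances:
  R1: Z = R = 34.1 Ω
  R2: Z = R = 37.3 Ω
  L: Z = jωL = j·7351·0.01 = 0 + j73.51 Ω
Step 3 — Parallel branch: R2 || L = 1/(1/R2 + 1/L) = 29.66 + j15.05 Ω.
Step 4 — Series with R1: Z_total = R1 + (R2 || L) = 63.76 + j15.05 Ω = 65.52∠13.3° Ω.
Step 5 — Source phasor: V = 24∠-163.1° V = -22.96 - j6.977 V.
Step 6 — Ohm's law: I = V / Z_total = (-22.96 - j6.977) / (63.76 + j15.05) = -0.3656 - j0.02312 A.
Step 7 — Convert to polar: |I| = 0.3663 A, ∠I = -176.4°.

I = 0.3663∠-176.4° A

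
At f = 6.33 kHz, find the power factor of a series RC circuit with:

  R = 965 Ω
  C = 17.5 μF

Step 1 — Angular frequency: ω = 2π·f = 2π·6330 = 3.977e+04 rad/s.
Step 2 — Component impedances:
  R: Z = R = 965 Ω
  C: Z = 1/(jωC) = -j/(ω·C) = 0 - j1.437 Ω
Step 3 — Series combination: Z_total = R + C = 965 - j1.437 Ω = 965∠-0.1° Ω.
Step 4 — Power factor: PF = cos(φ) = Re(Z)/|Z| = 965/965 = 1.
Step 5 — Type: Im(Z) = -1.437 ⇒ leading (phase φ = -0.1°).

PF = 1 (leading, φ = -0.1°)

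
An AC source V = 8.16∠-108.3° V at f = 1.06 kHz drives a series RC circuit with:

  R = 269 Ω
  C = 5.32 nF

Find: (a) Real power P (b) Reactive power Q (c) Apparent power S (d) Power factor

Step 1 — Angular frequency: ω = 2π·f = 2π·1060 = 6660 rad/s.
Step 2 — Component impedances:
  R: Z = R = 269 Ω
  C: Z = 1/(jωC) = -j/(ω·C) = 0 - j2.822e+04 Ω
Step 3 — Series combination: Z_total = R + C = 269 - j2.822e+04 Ω = 2.822e+04∠-89.5° Ω.
Step 4 — Source phasor: V = 8.16∠-108.3° V = -2.562 - j7.747 V.
Step 5 — Current: I = V / Z = 0.0002736 - j9.339e-05 A = 0.0002891∠-18.8° A.
Step 6 — Complex power: S = V·I* = 2.248e-05 - j0.002359 VA.
Step 7 — Real power: P = Re(S) = 2.248e-05 W.
Step 8 — Reactive power: Q = Im(S) = -0.002359 VAR.
Step 9 — Apparent power: |S| = 0.002359 VA.
Step 10 — Power factor: PF = P/|S| = 0.009531 (leading).

(a) P = 2.248e-05 W  (b) Q = -0.002359 VAR  (c) S = 0.002359 VA  (d) PF = 0.009531 (leading)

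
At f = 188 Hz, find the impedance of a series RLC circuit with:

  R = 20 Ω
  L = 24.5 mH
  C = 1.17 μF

Step 1 — Angular frequency: ω = 2π·f = 2π·188 = 1181 rad/s.
Step 2 — Component impedances:
  R: Z = R = 20 Ω
  L: Z = jωL = j·1181·0.0245 = 0 + j28.94 Ω
  C: Z = 1/(jωC) = -j/(ω·C) = 0 - j723.6 Ω
Step 3 — Series combination: Z_total = R + L + C = 20 - j694.6 Ω = 694.9∠-88.4° Ω.

Z = 20 - j694.6 Ω = 694.9∠-88.4° Ω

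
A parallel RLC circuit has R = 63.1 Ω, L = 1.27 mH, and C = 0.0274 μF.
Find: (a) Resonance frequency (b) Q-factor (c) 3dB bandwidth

Step 1 — Resonance: ω₀ = 1/√(LC) = 1/√(0.00127·2.74e-08) = 1.695e+05 rad/s.
Step 2 — f₀ = ω₀/(2π) = 2.698e+04 Hz.
Step 3 — Parallel Q: Q = R/(ω₀L) = 63.1/(1.695e+05·0.00127) = 0.2931.
Step 4 — Bandwidth: Δω = ω₀/Q = 5.784e+05 rad/s; BW = Δω/(2π) = 9.205e+04 Hz.

(a) f₀ = 2.698e+04 Hz  (b) Q = 0.2931  (c) BW = 9.205e+04 Hz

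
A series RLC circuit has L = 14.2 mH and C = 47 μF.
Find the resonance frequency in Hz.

Step 1 — Resonance condition Im(Z)=0 gives ω₀ = 1/√(LC).
Step 2 — ω₀ = 1/√(0.0142·4.7e-05) = 1224 rad/s.
Step 3 — f₀ = ω₀/(2π) = 194.8 Hz.

f₀ = 194.8 Hz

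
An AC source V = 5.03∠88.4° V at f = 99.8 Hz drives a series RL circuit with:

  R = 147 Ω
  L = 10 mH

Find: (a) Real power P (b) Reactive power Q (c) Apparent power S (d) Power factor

Step 1 — Angular frequency: ω = 2π·f = 2π·99.8 = 627.1 rad/s.
Step 2 — Component impedances:
  R: Z = R = 147 Ω
  L: Z = jωL = j·627.1·0.01 = 0 + j6.271 Ω
Step 3 — Series combination: Z_total = R + L = 147 + j6.271 Ω = 147.1∠2.4° Ω.
Step 4 — Source phasor: V = 5.03∠88.4° V = 0.1404 + j5.028 V.
Step 5 — Current: I = V / Z = 0.00241 + j0.0341 A = 0.03419∠86.0° A.
Step 6 — Complex power: S = V·I* = 0.1718 + j0.007329 VA.
Step 7 — Real power: P = Re(S) = 0.1718 W.
Step 8 — Reactive power: Q = Im(S) = 0.007329 VAR.
Step 9 — Apparent power: |S| = 0.172 VA.
Step 10 — Power factor: PF = P/|S| = 0.9991 (lagging).

(a) P = 0.1718 W  (b) Q = 0.007329 VAR  (c) S = 0.172 VA  (d) PF = 0.9991 (lagging)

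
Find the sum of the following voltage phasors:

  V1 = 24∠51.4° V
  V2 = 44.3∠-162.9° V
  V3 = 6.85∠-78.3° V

Step 1 — Convert each phasor to rectangular form:
  V1 = 24·(cos(51.4°) + j·sin(51.4°)) = 14.97 + j18.76 V
  V2 = 44.3·(cos(-162.9°) + j·sin(-162.9°)) = -42.34 - j13.03 V
  V3 = 6.85·(cos(-78.3°) + j·sin(-78.3°)) = 1.389 - j6.708 V
Step 2 — Sum components: V_total = -25.98 - j0.9772 V.
Step 3 — Convert to polar: |V_total| = 26 V, ∠V_total = -177.8°.

V_total = 26∠-177.8° V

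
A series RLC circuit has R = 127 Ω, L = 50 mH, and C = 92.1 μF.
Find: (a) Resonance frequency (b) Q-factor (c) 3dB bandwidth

Step 1 — Resonance: ω₀ = 1/√(LC) = 1/√(0.05·9.21e-05) = 466 rad/s.
Step 2 — f₀ = ω₀/(2π) = 74.17 Hz.
Step 3 — Series Q: Q = ω₀L/R = 466·0.05/127 = 0.1835.
Step 4 — Bandwidth: Δω = ω₀/Q = 2540 rad/s; BW = Δω/(2π) = 404.3 Hz.

(a) f₀ = 74.17 Hz  (b) Q = 0.1835  (c) BW = 404.3 Hz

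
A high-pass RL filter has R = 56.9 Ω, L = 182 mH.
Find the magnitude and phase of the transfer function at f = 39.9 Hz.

Step 1 — Angular frequency: ω = 2π·39.9 = 250.7 rad/s.
Step 2 — Transfer function: H(jω) = jωL/(R + jωL).
Step 3 — Numerator jωL = j·45.63; denominator R + jωL = 56.9 + j45.63.
Step 4 — H = 0.3914 + j0.4881.
Step 5 — Magnitude: |H| = 0.6256 (-4.1 dB); phase: φ = 51.3°.

|H| = 0.6256 (-4.1 dB), φ = 51.3°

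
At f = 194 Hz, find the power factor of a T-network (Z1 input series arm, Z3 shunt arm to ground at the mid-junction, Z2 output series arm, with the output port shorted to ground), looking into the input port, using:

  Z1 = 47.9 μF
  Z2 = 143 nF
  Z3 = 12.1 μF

Step 1 — Angular frequency: ω = 2π·f = 2π·194 = 1219 rad/s.
Step 2 — Component impedances:
  Z1: Z = 1/(jωC) = -j/(ω·C) = 0 - j17.13 Ω
  Z2: Z = 1/(jωC) = -j/(ω·C) = 0 - j5737 Ω
  Z3: Z = 1/(jωC) = -j/(ω·C) = 0 - j67.8 Ω
Step 3 — With the output port shorted to ground, the output series arm Z2 runs from the junction to ground; the shunt arm Z3 also runs from the junction to ground. They appear in parallel: Z3 || Z2 = 0 - j67.01 Ω.
Step 4 — Series with input arm Z1: Z_in = Z1 + (Z3 || Z2) = 0 - j84.14 Ω = 84.14∠-90.0° Ω.
Step 5 — Power factor: PF = cos(φ) = Re(Z)/|Z| = 0/84.14 = 0.
Step 6 — Type: Im(Z) = -84.14 ⇒ leading (phase φ = -90.0°).

PF = 0 (leading, φ = -90.0°)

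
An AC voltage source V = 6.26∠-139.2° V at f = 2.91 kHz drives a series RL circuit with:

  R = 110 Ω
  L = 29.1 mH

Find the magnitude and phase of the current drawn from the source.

Step 1 — Angular frequency: ω = 2π·f = 2π·2910 = 1.828e+04 rad/s.
Step 2 — Component impedances:
  R: Z = R = 110 Ω
  L: Z = jωL = j·1.828e+04·0.0291 = 0 + j532.1 Ω
Step 3 — Series combination: Z_total = R + L = 110 + j532.1 Ω = 543.3∠78.3° Ω.
Step 4 — Source phasor: V = 6.26∠-139.2° V = -4.739 - j4.09 V.
Step 5 — Ohm's law: I = V / Z_total = (-4.739 - j4.09) / (110 + j532.1) = -0.009139 + j0.007017 A.
Step 6 — Convert to polar: |I| = 0.01152 A, ∠I = 142.5°.

I = 0.01152∠142.5° A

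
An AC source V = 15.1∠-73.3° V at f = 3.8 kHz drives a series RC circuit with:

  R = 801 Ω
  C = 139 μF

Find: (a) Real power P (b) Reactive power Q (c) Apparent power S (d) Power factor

Step 1 — Angular frequency: ω = 2π·f = 2π·3800 = 2.388e+04 rad/s.
Step 2 — Component impedances:
  R: Z = R = 801 Ω
  C: Z = 1/(jωC) = -j/(ω·C) = 0 - j0.3013 Ω
Step 3 — Series combination: Z_total = R + C = 801 - j0.3013 Ω = 801∠-0.0° Ω.
Step 4 — Source phasor: V = 15.1∠-73.3° V = 4.339 - j14.46 V.
Step 5 — Current: I = V / Z = 0.005424 - j0.01805 A = 0.01885∠-73.3° A.
Step 6 — Complex power: S = V·I* = 0.2847 - j0.0001071 VA.
Step 7 — Real power: P = Re(S) = 0.2847 W.
Step 8 — Reactive power: Q = Im(S) = -0.0001071 VAR.
Step 9 — Apparent power: |S| = 0.2847 VA.
Step 10 — Power factor: PF = P/|S| = 1 (leading).

(a) P = 0.2847 W  (b) Q = -0.0001071 VAR  (c) S = 0.2847 VA  (d) PF = 1 (leading)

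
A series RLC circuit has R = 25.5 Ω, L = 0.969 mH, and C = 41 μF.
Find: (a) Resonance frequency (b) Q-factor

Step 1 — Resonance condition Im(Z)=0 gives ω₀ = 1/√(LC).
Step 2 — ω₀ = 1/√(0.000969·4.1e-05) = 5017 rad/s.
Step 3 — f₀ = ω₀/(2π) = 798.5 Hz.
Step 4 — Series Q: Q = ω₀L/R = 5017·0.000969/25.5 = 0.1906.

(a) f₀ = 798.5 Hz  (b) Q = 0.1906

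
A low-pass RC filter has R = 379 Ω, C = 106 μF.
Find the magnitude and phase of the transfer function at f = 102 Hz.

Step 1 — Angular frequency: ω = 2π·102 = 640.9 rad/s.
Step 2 — Transfer function: H(jω) = 1/(1 + jωRC).
Step 3 — Denominator: 1 + jωRC = 1 + j·640.9·379·0.000106 = 1 + j25.75.
Step 4 — H = 0.001506 - j0.03878.
Step 5 — Magnitude: |H| = 0.03881 (-28.2 dB); phase: φ = -87.8°.

|H| = 0.03881 (-28.2 dB), φ = -87.8°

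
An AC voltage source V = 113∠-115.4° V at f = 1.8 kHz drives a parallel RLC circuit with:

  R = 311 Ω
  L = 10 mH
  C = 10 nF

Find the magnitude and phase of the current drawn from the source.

Step 1 — Angular frequency: ω = 2π·f = 2π·1800 = 1.131e+04 rad/s.
Step 2 — Component impedances:
  R: Z = R = 311 Ω
  L: Z = jωL = j·1.131e+04·0.01 = 0 + j113.1 Ω
  C: Z = 1/(jωC) = -j/(ω·C) = 0 - j8842 Ω
Step 3 — Parallel combination: 1/Z_total = 1/R + 1/L + 1/C; Z_total = 37.16 + j100.9 Ω = 107.5∠69.8° Ω.
Step 4 — Source phasor: V = 113∠-115.4° V = -48.47 - j102.1 V.
Step 5 — Ohm's law: I = V / Z_total = (-48.47 - j102.1) / (37.16 + j100.9) = -1.047 + j0.09486 A.
Step 6 — Convert to polar: |I| = 1.051 A, ∠I = 174.8°.

I = 1.051∠174.8° A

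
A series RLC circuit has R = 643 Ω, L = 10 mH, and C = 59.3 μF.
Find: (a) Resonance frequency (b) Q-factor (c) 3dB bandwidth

Step 1 — Resonance condition Im(Z)=0 gives ω₀ = 1/√(LC).
Step 2 — ω₀ = 1/√(0.01·5.93e-05) = 1299 rad/s.
Step 3 — f₀ = ω₀/(2π) = 206.7 Hz.
Step 4 — Series Q: Q = ω₀L/R = 1299·0.01/643 = 0.0202.
Step 5 — 3dB bandwidth: Δω = ω₀/Q = 6.43e+04 rad/s; BW = Δω/(2π) = 1.023e+04 Hz.

(a) f₀ = 206.7 Hz  (b) Q = 0.0202  (c) BW = 1.023e+04 Hz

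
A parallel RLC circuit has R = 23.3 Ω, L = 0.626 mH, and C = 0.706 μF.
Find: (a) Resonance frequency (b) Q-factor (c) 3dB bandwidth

Step 1 — Resonance: ω₀ = 1/√(LC) = 1/√(0.000626·7.06e-07) = 4.757e+04 rad/s.
Step 2 — f₀ = ω₀/(2π) = 7571 Hz.
Step 3 — Parallel Q: Q = R/(ω₀L) = 23.3/(4.757e+04·0.000626) = 0.7825.
Step 4 — Bandwidth: Δω = ω₀/Q = 6.079e+04 rad/s; BW = Δω/(2π) = 9675 Hz.

(a) f₀ = 7571 Hz  (b) Q = 0.7825  (c) BW = 9675 Hz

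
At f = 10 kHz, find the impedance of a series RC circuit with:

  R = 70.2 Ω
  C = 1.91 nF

Step 1 — Angular frequency: ω = 2π·f = 2π·1e+04 = 6.283e+04 rad/s.
Step 2 — Component impedances:
  R: Z = R = 70.2 Ω
  C: Z = 1/(jωC) = -j/(ω·C) = 0 - j8333 Ω
Step 3 — Series combination: Z_total = R + C = 70.2 - j8333 Ω = 8333∠-89.5° Ω.

Z = 70.2 - j8333 Ω = 8333∠-89.5° Ω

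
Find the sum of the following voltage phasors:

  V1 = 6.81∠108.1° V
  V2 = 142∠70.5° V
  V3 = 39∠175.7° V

Step 1 — Convert each phasor to rectangular form:
  V1 = 6.81·(cos(108.1°) + j·sin(108.1°)) = -2.116 + j6.473 V
  V2 = 142·(cos(70.5°) + j·sin(70.5°)) = 47.4 + j133.9 V
  V3 = 39·(cos(175.7°) + j·sin(175.7°)) = -38.89 + j2.924 V
Step 2 — Sum components: V_total = 6.395 + j143.3 V.
Step 3 — Convert to polar: |V_total| = 143.4 V, ∠V_total = 87.4°.

V_total = 143.4∠87.4° V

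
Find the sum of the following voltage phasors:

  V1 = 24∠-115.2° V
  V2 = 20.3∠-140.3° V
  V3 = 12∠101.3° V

Step 1 — Convert each phasor to rectangular form:
  V1 = 24·(cos(-115.2°) + j·sin(-115.2°)) = -10.22 - j21.72 V
  V2 = 20.3·(cos(-140.3°) + j·sin(-140.3°)) = -15.62 - j12.97 V
  V3 = 12·(cos(101.3°) + j·sin(101.3°)) = -2.351 + j11.77 V
Step 2 — Sum components: V_total = -28.19 - j22.92 V.
Step 3 — Convert to polar: |V_total| = 36.33 V, ∠V_total = -140.9°.

V_total = 36.33∠-140.9° V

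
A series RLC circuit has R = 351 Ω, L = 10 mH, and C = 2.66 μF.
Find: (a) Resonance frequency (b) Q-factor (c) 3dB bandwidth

Step 1 — Resonance: ω₀ = 1/√(LC) = 1/√(0.01·2.66e-06) = 6131 rad/s.
Step 2 — f₀ = ω₀/(2π) = 975.8 Hz.
Step 3 — Series Q: Q = ω₀L/R = 6131·0.01/351 = 0.1747.
Step 4 — Bandwidth: Δω = ω₀/Q = 3.51e+04 rad/s; BW = Δω/(2π) = 5586 Hz.

(a) f₀ = 975.8 Hz  (b) Q = 0.1747  (c) BW = 5586 Hz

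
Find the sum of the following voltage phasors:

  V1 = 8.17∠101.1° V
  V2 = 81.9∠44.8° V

Step 1 — Convert each phasor to rectangular form:
  V1 = 8.17·(cos(101.1°) + j·sin(101.1°)) = -1.573 + j8.017 V
  V2 = 81.9·(cos(44.8°) + j·sin(44.8°)) = 58.11 + j57.71 V
Step 2 — Sum components: V_total = 56.54 + j65.73 V.
Step 3 — Convert to polar: |V_total| = 86.7 V, ∠V_total = 49.3°.

V_total = 86.7∠49.3° V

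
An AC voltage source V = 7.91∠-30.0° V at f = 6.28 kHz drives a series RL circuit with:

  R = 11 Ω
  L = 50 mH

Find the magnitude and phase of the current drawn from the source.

Step 1 — Angular frequency: ω = 2π·f = 2π·6280 = 3.946e+04 rad/s.
Step 2 — Component impedances:
  R: Z = R = 11 Ω
  L: Z = jωL = j·3.946e+04·0.05 = 0 + j1973 Ω
Step 3 — Series combination: Z_total = R + L = 11 + j1973 Ω = 1973∠89.7° Ω.
Step 4 — Source phasor: V = 7.91∠-30.0° V = 6.85 - j3.955 V.
Step 5 — Ohm's law: I = V / Z_total = (6.85 - j3.955) / (11 + j1973) = -0.001985 - j0.003483 A.
Step 6 — Convert to polar: |I| = 0.004009 A, ∠I = -119.7°.

I = 0.004009∠-119.7° A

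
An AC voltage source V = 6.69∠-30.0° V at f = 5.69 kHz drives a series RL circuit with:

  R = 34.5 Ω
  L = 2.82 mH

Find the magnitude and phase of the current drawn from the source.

Step 1 — Angular frequency: ω = 2π·f = 2π·5690 = 3.575e+04 rad/s.
Step 2 — Component impedances:
  R: Z = R = 34.5 Ω
  L: Z = jωL = j·3.575e+04·0.00282 = 0 + j100.8 Ω
Step 3 — Series combination: Z_total = R + L = 34.5 + j100.8 Ω = 106.6∠71.1° Ω.
Step 4 — Source phasor: V = 6.69∠-30.0° V = 5.794 - j3.345 V.
Step 5 — Ohm's law: I = V / Z_total = (5.794 - j3.345) / (34.5 + j100.8) = -0.0121 - j0.06161 A.
Step 6 — Convert to polar: |I| = 0.06278 A, ∠I = -101.1°.

I = 0.06278∠-101.1° A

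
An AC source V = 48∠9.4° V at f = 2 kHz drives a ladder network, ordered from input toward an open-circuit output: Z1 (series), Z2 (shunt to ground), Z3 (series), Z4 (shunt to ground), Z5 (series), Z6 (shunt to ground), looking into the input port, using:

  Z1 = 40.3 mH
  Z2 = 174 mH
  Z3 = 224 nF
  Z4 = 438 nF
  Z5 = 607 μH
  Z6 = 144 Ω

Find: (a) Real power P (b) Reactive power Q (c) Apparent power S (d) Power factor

Step 1 — Angular frequency: ω = 2π·f = 2π·2000 = 1.257e+04 rad/s.
Step 2 — Component impedances:
  Z1: Z = jωL = j·1.257e+04·0.0403 = 0 + j506.4 Ω
  Z2: Z = jωL = j·1.257e+04·0.174 = 0 + j2187 Ω
  Z3: Z = 1/(jωC) = -j/(ω·C) = 0 - j355.3 Ω
  Z4: Z = 1/(jωC) = -j/(ω·C) = 0 - j181.7 Ω
  Z5: Z = jωL = j·1.257e+04·0.000607 = 0 + j7.628 Ω
  Z6: Z = R = 144 Ω
Step 3 — Ladder network (open output): work backward from the far end, alternating series and parallel combinations. Z_in = 143 - j12.56 Ω = 143.6∠-5.0° Ω.
Step 4 — Source phasor: V = 48∠9.4° V = 47.36 + j7.84 V.
Step 5 — Current: I = V / Z = 0.3238 + j0.08326 A = 0.3344∠14.4° A.
Step 6 — Complex power: S = V·I* = 15.99 - j1.404 VA.
Step 7 — Real power: P = Re(S) = 15.99 W.
Step 8 — Reactive power: Q = Im(S) = -1.404 VAR.
Step 9 — Apparent power: |S| = 16.05 VA.
Step 10 — Power factor: PF = P/|S| = 0.9962 (leading).

(a) P = 15.99 W  (b) Q = -1.404 VAR  (c) S = 16.05 VA  (d) PF = 0.9962 (leading)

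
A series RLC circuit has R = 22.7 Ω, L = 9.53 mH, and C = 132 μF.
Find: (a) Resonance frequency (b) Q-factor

Step 1 — Resonance condition Im(Z)=0 gives ω₀ = 1/√(LC).
Step 2 — ω₀ = 1/√(0.00953·0.000132) = 891.6 rad/s.
Step 3 — f₀ = ω₀/(2π) = 141.9 Hz.
Step 4 — Series Q: Q = ω₀L/R = 891.6·0.00953/22.7 = 0.3743.

(a) f₀ = 141.9 Hz  (b) Q = 0.3743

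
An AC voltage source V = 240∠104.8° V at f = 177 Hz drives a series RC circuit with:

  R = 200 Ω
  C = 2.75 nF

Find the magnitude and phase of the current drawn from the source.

Step 1 — Angular frequency: ω = 2π·f = 2π·177 = 1112 rad/s.
Step 2 — Component impedances:
  R: Z = R = 200 Ω
  C: Z = 1/(jωC) = -j/(ω·C) = 0 - j3.27e+05 Ω
Step 3 — Series combination: Z_total = R + C = 200 - j3.27e+05 Ω = 3.27e+05∠-90.0° Ω.
Step 4 — Source phasor: V = 240∠104.8° V = -61.31 + j232 V.
Step 5 — Ohm's law: I = V / Z_total = (-61.31 + j232) / (200 - j3.27e+05) = -0.0007098 - j0.0001871 A.
Step 6 — Convert to polar: |I| = 0.000734 A, ∠I = -165.2°.

I = 0.000734∠-165.2° A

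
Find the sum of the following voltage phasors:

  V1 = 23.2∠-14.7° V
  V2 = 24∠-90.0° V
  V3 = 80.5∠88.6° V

Step 1 — Convert each phasor to rectangular form:
  V1 = 23.2·(cos(-14.7°) + j·sin(-14.7°)) = 22.44 - j5.887 V
  V2 = 24·(cos(-90.0°) + j·sin(-90.0°)) = 0 - j24 V
  V3 = 80.5·(cos(88.6°) + j·sin(88.6°)) = 1.967 + j80.48 V
Step 2 — Sum components: V_total = 24.41 + j50.59 V.
Step 3 — Convert to polar: |V_total| = 56.17 V, ∠V_total = 64.2°.

V_total = 56.17∠64.2° V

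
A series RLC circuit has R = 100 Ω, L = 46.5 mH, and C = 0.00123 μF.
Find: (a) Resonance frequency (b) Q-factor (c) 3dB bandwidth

Step 1 — Resonance: ω₀ = 1/√(LC) = 1/√(0.0465·1.23e-09) = 1.322e+05 rad/s.
Step 2 — f₀ = ω₀/(2π) = 2.104e+04 Hz.
Step 3 — Series Q: Q = ω₀L/R = 1.322e+05·0.0465/100 = 61.49.
Step 4 — Bandwidth: Δω = ω₀/Q = 2151 rad/s; BW = Δω/(2π) = 342.3 Hz.

(a) f₀ = 2.104e+04 Hz  (b) Q = 61.49  (c) BW = 342.3 Hz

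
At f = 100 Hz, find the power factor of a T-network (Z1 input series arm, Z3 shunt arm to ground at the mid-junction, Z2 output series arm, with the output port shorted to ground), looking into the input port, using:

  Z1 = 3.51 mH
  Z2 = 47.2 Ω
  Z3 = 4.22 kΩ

Step 1 — Angular frequency: ω = 2π·f = 2π·100 = 628.3 rad/s.
Step 2 — Component impedances:
  Z1: Z = jωL = j·628.3·0.00351 = 0 + j2.205 Ω
  Z2: Z = R = 47.2 Ω
  Z3: Z = R = 4220 Ω
Step 3 — With the output port shorted to ground, the output series arm Z2 runs from the junction to ground; the shunt arm Z3 also runs from the junction to ground. They appear in parallel: Z3 || Z2 = 46.68 Ω.
Step 4 — Series with input arm Z1: Z_in = Z1 + (Z3 || Z2) = 46.68 + j2.205 Ω = 46.73∠2.7° Ω.
Step 5 — Power factor: PF = cos(φ) = Re(Z)/|Z| = 46.68/46.73 = 0.9989.
Step 6 — Type: Im(Z) = 2.205 ⇒ lagging (phase φ = 2.7°).

PF = 0.9989 (lagging, φ = 2.7°)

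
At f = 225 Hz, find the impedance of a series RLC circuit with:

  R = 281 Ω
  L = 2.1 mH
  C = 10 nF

Step 1 — Angular frequency: ω = 2π·f = 2π·225 = 1414 rad/s.
Step 2 — Component impedances:
  R: Z = R = 281 Ω
  L: Z = jωL = j·1414·0.0021 = 0 + j2.969 Ω
  C: Z = 1/(jωC) = -j/(ω·C) = 0 - j7.074e+04 Ω
Step 3 — Series combination: Z_total = R + L + C = 281 - j7.073e+04 Ω = 7.073e+04∠-89.8° Ω.

Z = 281 - j7.073e+04 Ω = 7.073e+04∠-89.8° Ω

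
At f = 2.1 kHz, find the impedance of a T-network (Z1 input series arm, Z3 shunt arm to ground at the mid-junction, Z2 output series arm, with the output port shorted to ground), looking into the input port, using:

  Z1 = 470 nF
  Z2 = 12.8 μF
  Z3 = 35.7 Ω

Step 1 — Angular frequency: ω = 2π·f = 2π·2100 = 1.319e+04 rad/s.
Step 2 — Component impedances:
  Z1: Z = 1/(jωC) = -j/(ω·C) = 0 - j161.3 Ω
  Z2: Z = 1/(jωC) = -j/(ω·C) = 0 - j5.921 Ω
  Z3: Z = R = 35.7 Ω
Step 3 — With the output port shorted to ground, the output series arm Z2 runs from the junction to ground; the shunt arm Z3 also runs from the junction to ground. They appear in parallel: Z3 || Z2 = 0.9557 - j5.762 Ω.
Step 4 — Series with input arm Z1: Z_in = Z1 + (Z3 || Z2) = 0.9557 - j167 Ω = 167∠-89.7° Ω.

Z = 0.9557 - j167 Ω = 167∠-89.7° Ω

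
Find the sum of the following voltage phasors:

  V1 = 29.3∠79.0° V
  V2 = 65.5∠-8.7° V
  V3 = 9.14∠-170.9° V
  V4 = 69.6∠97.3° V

Step 1 — Convert each phasor to rectangular form:
  V1 = 29.3·(cos(79.0°) + j·sin(79.0°)) = 5.591 + j28.76 V
  V2 = 65.5·(cos(-8.7°) + j·sin(-8.7°)) = 64.75 - j9.908 V
  V3 = 9.14·(cos(-170.9°) + j·sin(-170.9°)) = -9.025 - j1.446 V
  V4 = 69.6·(cos(97.3°) + j·sin(97.3°)) = -8.844 + j69.04 V
Step 2 — Sum components: V_total = 52.47 + j86.44 V.
Step 3 — Convert to polar: |V_total| = 101.1 V, ∠V_total = 58.7°.

V_total = 101.1∠58.7° V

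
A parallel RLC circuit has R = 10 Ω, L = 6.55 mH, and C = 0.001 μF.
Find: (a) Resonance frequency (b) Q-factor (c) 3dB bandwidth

Step 1 — Resonance: ω₀ = 1/√(LC) = 1/√(0.00655·1e-09) = 3.907e+05 rad/s.
Step 2 — f₀ = ω₀/(2π) = 6.219e+04 Hz.
Step 3 — Parallel Q: Q = R/(ω₀L) = 10/(3.907e+05·0.00655) = 0.003907.
Step 4 — Bandwidth: Δω = ω₀/Q = 1e+08 rad/s; BW = Δω/(2π) = 1.592e+07 Hz.

(a) f₀ = 6.219e+04 Hz  (b) Q = 0.003907  (c) BW = 1.592e+07 Hz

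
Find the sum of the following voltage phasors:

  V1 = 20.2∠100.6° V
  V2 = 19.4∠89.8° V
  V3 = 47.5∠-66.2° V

Step 1 — Convert each phasor to rectangular form:
  V1 = 20.2·(cos(100.6°) + j·sin(100.6°)) = -3.716 + j19.86 V
  V2 = 19.4·(cos(89.8°) + j·sin(89.8°)) = 0.06772 + j19.4 V
  V3 = 47.5·(cos(-66.2°) + j·sin(-66.2°)) = 19.17 - j43.46 V
Step 2 — Sum components: V_total = 15.52 - j4.205 V.
Step 3 — Convert to polar: |V_total| = 16.08 V, ∠V_total = -15.2°.

V_total = 16.08∠-15.2° V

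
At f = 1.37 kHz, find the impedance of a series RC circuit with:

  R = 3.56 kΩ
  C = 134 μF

Step 1 — Angular frequency: ω = 2π·f = 2π·1370 = 8608 rad/s.
Step 2 — Component impedances:
  R: Z = R = 3560 Ω
  C: Z = 1/(jωC) = -j/(ω·C) = 0 - j0.867 Ω
Step 3 — Series combination: Z_total = R + C = 3560 - j0.867 Ω = 3560∠-0.0° Ω.

Z = 3560 - j0.867 Ω = 3560∠-0.0° Ω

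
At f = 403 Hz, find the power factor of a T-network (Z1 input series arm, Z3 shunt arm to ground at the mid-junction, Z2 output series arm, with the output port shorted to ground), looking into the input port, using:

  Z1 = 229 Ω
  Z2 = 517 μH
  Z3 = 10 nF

Step 1 — Angular frequency: ω = 2π·f = 2π·403 = 2532 rad/s.
Step 2 — Component impedances:
  Z1: Z = R = 229 Ω
  Z2: Z = jωL = j·2532·0.000517 = 0 + j1.309 Ω
  Z3: Z = 1/(jωC) = -j/(ω·C) = 0 - j3.949e+04 Ω
Step 3 — With the output port shorted to ground, the output series arm Z2 runs from the junction to ground; the shunt arm Z3 also runs from the junction to ground. They appear in parallel: Z3 || Z2 = 0 + j1.309 Ω.
Step 4 — Series with input arm Z1: Z_in = Z1 + (Z3 || Z2) = 229 + j1.309 Ω = 229∠0.3° Ω.
Step 5 — Power factor: PF = cos(φ) = Re(Z)/|Z| = 229/229 = 1.
Step 6 — Type: Im(Z) = 1.309 ⇒ lagging (phase φ = 0.3°).

PF = 1 (lagging, φ = 0.3°)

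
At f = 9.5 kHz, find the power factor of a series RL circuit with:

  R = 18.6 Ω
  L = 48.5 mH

Step 1 — Angular frequency: ω = 2π·f = 2π·9500 = 5.969e+04 rad/s.
Step 2 — Component impedances:
  R: Z = R = 18.6 Ω
  L: Z = jωL = j·5.969e+04·0.0485 = 0 + j2895 Ω
Step 3 — Series combination: Z_total = R + L = 18.6 + j2895 Ω = 2895∠89.6° Ω.
Step 4 — Power factor: PF = cos(φ) = Re(Z)/|Z| = 18.6/2895 = 0.006425.
Step 5 — Type: Im(Z) = 2895 ⇒ lagging (phase φ = 89.6°).

PF = 0.006425 (lagging, φ = 89.6°)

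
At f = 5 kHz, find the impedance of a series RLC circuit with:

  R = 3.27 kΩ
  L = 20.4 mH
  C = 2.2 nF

Step 1 — Angular frequency: ω = 2π·f = 2π·5000 = 3.142e+04 rad/s.
Step 2 — Component impedances:
  R: Z = R = 3270 Ω
  L: Z = jωL = j·3.142e+04·0.0204 = 0 + j640.9 Ω
  C: Z = 1/(jωC) = -j/(ω·C) = 0 - j1.447e+04 Ω
Step 3 — Series combination: Z_total = R + L + C = 3270 - j1.383e+04 Ω = 1.421e+04∠-76.7° Ω.

Z = 3270 - j1.383e+04 Ω = 1.421e+04∠-76.7° Ω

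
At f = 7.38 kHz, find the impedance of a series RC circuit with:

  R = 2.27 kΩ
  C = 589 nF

Step 1 — Angular frequency: ω = 2π·f = 2π·7380 = 4.637e+04 rad/s.
Step 2 — Component impedances:
  R: Z = R = 2270 Ω
  C: Z = 1/(jωC) = -j/(ω·C) = 0 - j36.61 Ω
Step 3 — Series combination: Z_total = R + C = 2270 - j36.61 Ω = 2270∠-0.9° Ω.

Z = 2270 - j36.61 Ω = 2270∠-0.9° Ω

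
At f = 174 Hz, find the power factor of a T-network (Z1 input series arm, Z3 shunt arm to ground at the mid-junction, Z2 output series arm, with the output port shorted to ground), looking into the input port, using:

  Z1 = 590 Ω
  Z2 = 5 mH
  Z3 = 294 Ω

Step 1 — Angular frequency: ω = 2π·f = 2π·174 = 1093 rad/s.
Step 2 — Component impedances:
  Z1: Z = R = 590 Ω
  Z2: Z = jωL = j·1093·0.005 = 0 + j5.466 Ω
  Z3: Z = R = 294 Ω
Step 3 — With the output port shorted to ground, the output series arm Z2 runs from the junction to ground; the shunt arm Z3 also runs from the junction to ground. They appear in parallel: Z3 || Z2 = 0.1016 + j5.464 Ω.
Step 4 — Series with input arm Z1: Z_in = Z1 + (Z3 || Z2) = 590.1 + j5.464 Ω = 590.1∠0.5° Ω.
Step 5 — Power factor: PF = cos(φ) = Re(Z)/|Z| = 590.1/590.1 = 1.
Step 6 — Type: Im(Z) = 5.464 ⇒ lagging (phase φ = 0.5°).

PF = 1 (lagging, φ = 0.5°)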